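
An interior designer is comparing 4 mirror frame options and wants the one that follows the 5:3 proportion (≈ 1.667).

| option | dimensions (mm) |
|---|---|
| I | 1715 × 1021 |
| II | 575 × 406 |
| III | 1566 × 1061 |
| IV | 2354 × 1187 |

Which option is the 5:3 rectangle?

I

Target 5:3 ≈ 1.667.
I: 1.680 (Δ0.013)  II: 1.416 (Δ0.251)  III: 1.476 (Δ0.191)  IV: 1.983 (Δ0.316)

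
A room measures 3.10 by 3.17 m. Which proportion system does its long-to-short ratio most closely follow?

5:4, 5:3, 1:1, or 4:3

3.17/3.10 ≈ 1.023. Nearest candidates are 1:1 (1.000, off by 0.023) and 5:4 (1.250, off by 0.227).

1:1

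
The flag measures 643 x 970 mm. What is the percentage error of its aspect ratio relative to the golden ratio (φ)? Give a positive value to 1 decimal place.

6.8%

Ratio = 970 / 643 ≈ 1.5086.
Ideal golden ratio ≈ 1.6180. |1.5086 − 1.6180| / 1.6180 ≈ 6.76% → 6.8%.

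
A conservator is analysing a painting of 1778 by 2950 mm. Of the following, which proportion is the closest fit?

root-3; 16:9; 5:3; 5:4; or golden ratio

2950/1778 ≈ 1.659. Nearest candidates are 5:3 (1.667, off by 0.008) and golden ratio (1.618, off by 0.041).

5:3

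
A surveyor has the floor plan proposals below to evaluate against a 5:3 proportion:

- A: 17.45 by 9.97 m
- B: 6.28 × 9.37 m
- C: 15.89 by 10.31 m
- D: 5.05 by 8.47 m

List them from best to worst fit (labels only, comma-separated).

A: 17.45/9.97 ≈ 1.750 → |1.750 − 1.667| = 0.083
B: 9.37/6.28 ≈ 1.492 → |1.492 − 1.667| = 0.175
C: 15.89/10.31 ≈ 1.541 → |1.541 − 1.667| = 0.126
D: 8.47/5.05 ≈ 1.677 → |1.677 − 1.667| = 0.010

D, A, C, B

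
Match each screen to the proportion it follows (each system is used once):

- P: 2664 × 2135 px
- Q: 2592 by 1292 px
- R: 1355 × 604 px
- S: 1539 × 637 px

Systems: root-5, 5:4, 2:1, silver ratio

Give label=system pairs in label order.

P = 2664/2135 ≈ 1.248 → 5:4 (1.250)
Q = 2592/1292 ≈ 2.006 → 2:1 (2.000)
R = 1355/604 ≈ 2.243 → root-5 (2.236)
S = 1539/637 ≈ 2.416 → silver ratio (2.414)

P=5:4, Q=2:1, R=root-5, S=silver ratio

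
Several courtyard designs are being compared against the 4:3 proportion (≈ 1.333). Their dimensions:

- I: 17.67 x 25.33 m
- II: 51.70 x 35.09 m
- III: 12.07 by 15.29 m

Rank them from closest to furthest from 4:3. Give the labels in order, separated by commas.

III, I, II

Ratios: I = 25.33 / 17.67 ≈ 1.434; II = 51.70 / 35.09 ≈ 1.473; III = 15.29 / 12.07 ≈ 1.267.
|Δ from 1.333|: I 0.101; II 0.140; III 0.066.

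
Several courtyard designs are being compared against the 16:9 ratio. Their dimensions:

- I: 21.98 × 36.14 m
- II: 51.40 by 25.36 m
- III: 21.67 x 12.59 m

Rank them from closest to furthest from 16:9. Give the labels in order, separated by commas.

I: 36.14/21.98 ≈ 1.644 → |1.644 − 1.778| = 0.134
II: 51.40/25.36 ≈ 2.027 → |2.027 − 1.778| = 0.249
III: 21.67/12.59 ≈ 1.721 → |1.721 − 1.778| = 0.057

III, I, II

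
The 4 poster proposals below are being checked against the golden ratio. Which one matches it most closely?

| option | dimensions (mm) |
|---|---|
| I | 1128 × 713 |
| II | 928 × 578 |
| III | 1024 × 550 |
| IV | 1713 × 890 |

Ratios (long/short): I ≈ 1.582; II ≈ 1.606; III ≈ 1.862; IV ≈ 1.925.
golden ratio ≈ 1.618; option II is nearest (Δ 0.012).

II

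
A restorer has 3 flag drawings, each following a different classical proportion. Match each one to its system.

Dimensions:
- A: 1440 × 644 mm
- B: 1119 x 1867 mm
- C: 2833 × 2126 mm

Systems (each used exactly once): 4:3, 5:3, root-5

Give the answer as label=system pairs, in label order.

Ratios: A ≈ 2.236; B ≈ 1.668; C ≈ 1.333.
Targets: 4:3 ≈ 1.333; 5:3 ≈ 1.667; root-5 ≈ 2.236.

A=root-5, B=5:3, C=4:3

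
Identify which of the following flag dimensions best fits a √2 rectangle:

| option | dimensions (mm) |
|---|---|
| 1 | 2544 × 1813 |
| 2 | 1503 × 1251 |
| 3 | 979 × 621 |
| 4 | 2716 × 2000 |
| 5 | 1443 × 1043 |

1

Target root-2 ≈ 1.414.
1: 1.403 (Δ0.011)  2: 1.201 (Δ0.213)  3: 1.576 (Δ0.162)  4: 1.358 (Δ0.056)  5: 1.384 (Δ0.030)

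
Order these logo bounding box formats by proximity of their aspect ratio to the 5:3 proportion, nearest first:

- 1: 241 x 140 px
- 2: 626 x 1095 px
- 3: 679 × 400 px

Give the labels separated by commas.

Ratios: 1 = 241 / 140 ≈ 1.721; 2 = 1095 / 626 ≈ 1.749; 3 = 679 / 400 ≈ 1.698.
|Δ from 1.667|: 1 0.054; 2 0.082; 3 0.031.

3, 1, 2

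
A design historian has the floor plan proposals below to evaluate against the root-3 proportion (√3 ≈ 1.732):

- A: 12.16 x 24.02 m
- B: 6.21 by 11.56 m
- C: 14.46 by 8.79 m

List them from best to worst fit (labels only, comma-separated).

C, B, A

Ratios: A = 24.02 / 12.16 ≈ 1.975; B = 11.56 / 6.21 ≈ 1.862; C = 14.46 / 8.79 ≈ 1.645.
|Δ from 1.732|: A 0.243; B 0.130; C 0.087.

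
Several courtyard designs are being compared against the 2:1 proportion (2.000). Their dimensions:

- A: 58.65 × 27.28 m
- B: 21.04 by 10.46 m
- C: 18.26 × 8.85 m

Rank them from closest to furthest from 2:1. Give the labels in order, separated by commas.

A: 58.65/27.28 ≈ 2.150 → |2.150 − 2.000| = 0.150
B: 21.04/10.46 ≈ 2.011 → |2.011 − 2.000| = 0.011
C: 18.26/8.85 ≈ 2.063 → |2.063 − 2.000| = 0.063

B, C, A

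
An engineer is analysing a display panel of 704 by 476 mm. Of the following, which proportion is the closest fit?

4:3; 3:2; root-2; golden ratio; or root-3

3:2

Ratio = 704 / 476 ≈ 1.479.
Distances: 4:3 1.333 (Δ 0.146); 3:2 1.500 (Δ 0.021); root-2 1.414 (Δ 0.065); golden ratio 1.618 (Δ 0.139); root-3 1.732 (Δ 0.253).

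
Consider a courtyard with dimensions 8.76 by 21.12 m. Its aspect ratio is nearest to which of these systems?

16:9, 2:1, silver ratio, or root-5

silver ratio

21.12/8.76 ≈ 2.411. Nearest candidates are silver ratio (2.414, off by 0.003) and root-5 (2.236, off by 0.175).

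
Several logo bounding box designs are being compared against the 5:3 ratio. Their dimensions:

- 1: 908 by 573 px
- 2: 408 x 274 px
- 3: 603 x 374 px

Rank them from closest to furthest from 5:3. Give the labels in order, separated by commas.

3, 1, 2

1: 908/573 ≈ 1.585 → |1.585 − 1.667| = 0.082
2: 408/274 ≈ 1.489 → |1.489 − 1.667| = 0.178
3: 603/374 ≈ 1.612 → |1.612 − 1.667| = 0.055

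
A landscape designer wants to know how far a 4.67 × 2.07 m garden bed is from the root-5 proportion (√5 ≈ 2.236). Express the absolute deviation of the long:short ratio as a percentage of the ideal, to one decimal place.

0.9%

Ratio = 4.67 / 2.07 ≈ 2.2560.
Ideal root-5 ≈ 2.2361. |2.2560 − 2.2361| / 2.2361 ≈ 0.89% → 0.9%.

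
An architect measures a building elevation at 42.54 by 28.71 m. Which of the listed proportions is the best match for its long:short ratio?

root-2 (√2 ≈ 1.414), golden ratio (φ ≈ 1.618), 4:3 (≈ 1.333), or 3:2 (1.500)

3:2

Ratio = 42.54 / 28.71 ≈ 1.482.
Distances: root-2 1.414 (Δ 0.068); golden ratio 1.618 (Δ 0.136); 4:3 1.333 (Δ 0.149); 3:2 1.500 (Δ 0.018).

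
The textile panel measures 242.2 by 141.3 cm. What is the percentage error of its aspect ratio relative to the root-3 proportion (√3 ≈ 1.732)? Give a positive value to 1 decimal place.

Ratio = 242.2 / 141.3 ≈ 1.7141.
Ideal root-3 ≈ 1.7321. |1.7141 − 1.7321| / 1.7321 ≈ 1.04% → 1.0%.

1.0%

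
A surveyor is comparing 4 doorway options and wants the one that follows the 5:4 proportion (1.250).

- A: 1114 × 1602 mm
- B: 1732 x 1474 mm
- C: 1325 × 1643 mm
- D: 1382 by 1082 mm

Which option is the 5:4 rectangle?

Target 5:4 ≈ 1.250.
A: 1.438 (Δ0.188)  B: 1.175 (Δ0.075)  C: 1.240 (Δ0.010)  D: 1.277 (Δ0.027)

C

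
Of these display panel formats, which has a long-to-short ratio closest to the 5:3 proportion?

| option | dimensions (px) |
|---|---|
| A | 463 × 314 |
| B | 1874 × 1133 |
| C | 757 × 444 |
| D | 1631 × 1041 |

B

Ratios (long/short): A ≈ 1.475; B ≈ 1.654; C ≈ 1.705; D ≈ 1.567.
5:3 ≈ 1.667; option B is nearest (Δ 0.013).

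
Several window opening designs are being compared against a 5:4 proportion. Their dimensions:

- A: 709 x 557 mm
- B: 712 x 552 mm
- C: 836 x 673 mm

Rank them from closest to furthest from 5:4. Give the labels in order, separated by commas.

C, A, B

A: 709/557 ≈ 1.273 → |1.273 − 1.250| = 0.023
B: 712/552 ≈ 1.290 → |1.290 − 1.250| = 0.040
C: 836/673 ≈ 1.242 → |1.242 − 1.250| = 0.008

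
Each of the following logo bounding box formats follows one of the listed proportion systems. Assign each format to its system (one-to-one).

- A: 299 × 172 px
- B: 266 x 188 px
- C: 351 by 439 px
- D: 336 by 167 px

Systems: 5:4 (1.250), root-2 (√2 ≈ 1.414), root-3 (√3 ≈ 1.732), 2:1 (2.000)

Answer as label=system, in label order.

A=root-3, B=root-2, C=5:4, D=2:1

Ratios: A ≈ 1.738; B ≈ 1.415; C ≈ 1.251; D ≈ 2.012.
Targets: 5:4 ≈ 1.250; root-2 ≈ 1.414; root-3 ≈ 1.732; 2:1 ≈ 2.000.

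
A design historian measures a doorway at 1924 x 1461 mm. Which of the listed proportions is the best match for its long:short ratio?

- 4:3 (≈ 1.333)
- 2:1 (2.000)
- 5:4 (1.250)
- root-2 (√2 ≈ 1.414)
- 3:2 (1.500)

Ratio = 1924 / 1461 ≈ 1.317.
Distances: 4:3 1.333 (Δ 0.016); 2:1 2.000 (Δ 0.683); 5:4 1.250 (Δ 0.067); root-2 1.414 (Δ 0.097); 3:2 1.500 (Δ 0.183).

4:3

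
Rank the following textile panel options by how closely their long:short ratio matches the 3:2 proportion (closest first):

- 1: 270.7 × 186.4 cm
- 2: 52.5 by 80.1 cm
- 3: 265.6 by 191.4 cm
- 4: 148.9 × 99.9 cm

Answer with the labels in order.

4, 2, 1, 3

Ratios: 1 = 270.7 / 186.4 ≈ 1.452; 2 = 80.1 / 52.5 ≈ 1.526; 3 = 265.6 / 191.4 ≈ 1.388; 4 = 148.9 / 99.9 ≈ 1.490.
|Δ from 1.500|: 1 0.048; 2 0.026; 3 0.112; 4 0.010.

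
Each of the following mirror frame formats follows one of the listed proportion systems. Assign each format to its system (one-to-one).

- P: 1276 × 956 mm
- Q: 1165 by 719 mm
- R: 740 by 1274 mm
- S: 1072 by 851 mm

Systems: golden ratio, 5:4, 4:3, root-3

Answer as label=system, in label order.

P = 1276/956 ≈ 1.335 → 4:3 (1.333)
Q = 1165/719 ≈ 1.620 → golden ratio (1.618)
R = 1274/740 ≈ 1.722 → root-3 (1.732)
S = 1072/851 ≈ 1.260 → 5:4 (1.250)

P=4:3, Q=golden ratio, R=root-3, S=5:4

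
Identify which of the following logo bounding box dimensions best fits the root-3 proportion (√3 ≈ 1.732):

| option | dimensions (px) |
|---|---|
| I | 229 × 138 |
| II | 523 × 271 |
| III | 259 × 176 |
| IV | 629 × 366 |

IV

Ratios (long/short): I ≈ 1.659; II ≈ 1.930; III ≈ 1.472; IV ≈ 1.719.
root-3 ≈ 1.732; option IV is nearest (Δ 0.013).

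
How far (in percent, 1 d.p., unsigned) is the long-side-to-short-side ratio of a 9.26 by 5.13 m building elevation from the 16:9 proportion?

1.5%

Ratio = 9.26 / 5.13 ≈ 1.8051.
Ideal 16:9 ≈ 1.7778. |1.8051 − 1.7778| / 1.7778 ≈ 1.54% → 1.5%.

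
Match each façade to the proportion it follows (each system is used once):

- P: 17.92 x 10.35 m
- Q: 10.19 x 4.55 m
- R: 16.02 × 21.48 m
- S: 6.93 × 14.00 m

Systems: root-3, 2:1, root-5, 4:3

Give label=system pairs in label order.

P=root-3, Q=root-5, R=4:3, S=2:1

P = 17.92/10.35 ≈ 1.731 → root-3 (1.732)
Q = 10.19/4.55 ≈ 2.240 → root-5 (2.236)
R = 21.48/16.02 ≈ 1.341 → 4:3 (1.333)
S = 14.00/6.93 ≈ 2.020 → 2:1 (2.000)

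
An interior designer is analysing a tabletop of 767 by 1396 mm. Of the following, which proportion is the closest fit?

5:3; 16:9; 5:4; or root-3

Ratio = 1396 / 767 ≈ 1.820.
Distances: 5:3 1.667 (Δ 0.153); 16:9 1.778 (Δ 0.042); 5:4 1.250 (Δ 0.570); root-3 1.732 (Δ 0.088).

16:9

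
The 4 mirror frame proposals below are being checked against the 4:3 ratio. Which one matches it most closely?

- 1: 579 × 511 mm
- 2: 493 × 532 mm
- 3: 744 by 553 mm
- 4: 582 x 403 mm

3

Target 4:3 ≈ 1.333.
1: 1.133 (Δ0.200)  2: 1.079 (Δ0.254)  3: 1.345 (Δ0.012)  4: 1.444 (Δ0.111)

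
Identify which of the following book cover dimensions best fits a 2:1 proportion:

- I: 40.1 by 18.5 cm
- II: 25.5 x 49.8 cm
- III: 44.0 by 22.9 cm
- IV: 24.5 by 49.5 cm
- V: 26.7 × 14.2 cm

Target 2:1 ≈ 2.000.
I: 2.168 (Δ0.168)  II: 1.953 (Δ0.047)  III: 1.921 (Δ0.079)  IV: 2.020 (Δ0.020)  V: 1.880 (Δ0.120)

IV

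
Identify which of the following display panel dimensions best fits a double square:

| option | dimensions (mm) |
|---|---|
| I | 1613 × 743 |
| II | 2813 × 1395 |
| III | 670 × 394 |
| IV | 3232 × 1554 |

Target 2:1 ≈ 2.000.
I: 2.171 (Δ0.171)  II: 2.016 (Δ0.016)  III: 1.701 (Δ0.299)  IV: 2.080 (Δ0.080)

II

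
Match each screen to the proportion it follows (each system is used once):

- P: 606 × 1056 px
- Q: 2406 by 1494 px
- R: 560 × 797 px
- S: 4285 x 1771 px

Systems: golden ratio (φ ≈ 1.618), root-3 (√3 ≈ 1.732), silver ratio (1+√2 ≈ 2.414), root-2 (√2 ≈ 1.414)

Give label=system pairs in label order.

P = 1056/606 ≈ 1.743 → root-3 (1.732)
Q = 2406/1494 ≈ 1.610 → golden ratio (1.618)
R = 797/560 ≈ 1.423 → root-2 (1.414)
S = 4285/1771 ≈ 2.420 → silver ratio (2.414)

P=root-3, Q=golden ratio, R=root-2, S=silver ratio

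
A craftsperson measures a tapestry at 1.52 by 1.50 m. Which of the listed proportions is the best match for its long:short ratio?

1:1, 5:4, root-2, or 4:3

1.52/1.50 ≈ 1.013. Nearest candidates are 1:1 (1.000, off by 0.013) and 5:4 (1.250, off by 0.237).

1:1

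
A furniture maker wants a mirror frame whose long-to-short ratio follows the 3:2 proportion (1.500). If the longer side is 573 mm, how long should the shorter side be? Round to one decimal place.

3:2 = 1.50000.
Shorter side = 573 ÷ 1.50000 ≈ 382.000 → 382.0 mm.

382.0 mm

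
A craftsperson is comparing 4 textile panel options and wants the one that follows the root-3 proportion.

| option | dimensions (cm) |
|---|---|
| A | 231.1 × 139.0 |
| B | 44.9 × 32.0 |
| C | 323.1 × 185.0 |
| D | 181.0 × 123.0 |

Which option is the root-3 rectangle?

C

Target root-3 ≈ 1.732.
A: 1.663 (Δ0.069)  B: 1.403 (Δ0.329)  C: 1.746 (Δ0.014)  D: 1.472 (Δ0.260)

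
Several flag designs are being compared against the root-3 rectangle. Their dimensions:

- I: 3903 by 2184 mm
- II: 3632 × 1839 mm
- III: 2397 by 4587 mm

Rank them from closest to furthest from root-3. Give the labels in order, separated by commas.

I, III, II

Ratios: I = 3903 / 2184 ≈ 1.787; II = 3632 / 1839 ≈ 1.975; III = 4587 / 2397 ≈ 1.914.
|Δ from 1.732|: I 0.055; II 0.243; III 0.182.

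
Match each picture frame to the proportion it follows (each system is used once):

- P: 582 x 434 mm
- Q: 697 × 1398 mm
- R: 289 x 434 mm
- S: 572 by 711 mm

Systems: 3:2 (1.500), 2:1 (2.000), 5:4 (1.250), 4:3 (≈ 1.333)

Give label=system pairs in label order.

P=4:3, Q=2:1, R=3:2, S=5:4

P = 582/434 ≈ 1.341 → 4:3 (1.333)
Q = 1398/697 ≈ 2.006 → 2:1 (2.000)
R = 434/289 ≈ 1.502 → 3:2 (1.500)
S = 711/572 ≈ 1.243 → 5:4 (1.250)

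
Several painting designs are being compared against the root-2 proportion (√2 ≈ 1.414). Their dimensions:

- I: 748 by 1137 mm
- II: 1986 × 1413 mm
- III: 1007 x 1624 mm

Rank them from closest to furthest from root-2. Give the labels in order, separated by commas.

II, I, III

I: 1137/748 ≈ 1.520 → |1.520 − 1.414| = 0.106
II: 1986/1413 ≈ 1.406 → |1.406 − 1.414| = 0.008
III: 1624/1007 ≈ 1.613 → |1.613 − 1.414| = 0.199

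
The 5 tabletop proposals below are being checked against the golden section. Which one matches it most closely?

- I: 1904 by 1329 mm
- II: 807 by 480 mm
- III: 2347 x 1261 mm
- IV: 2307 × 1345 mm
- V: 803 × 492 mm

Ratios (long/short): I ≈ 1.433; II ≈ 1.681; III ≈ 1.861; IV ≈ 1.715; V ≈ 1.632.
golden ratio ≈ 1.618; option V is nearest (Δ 0.014).

V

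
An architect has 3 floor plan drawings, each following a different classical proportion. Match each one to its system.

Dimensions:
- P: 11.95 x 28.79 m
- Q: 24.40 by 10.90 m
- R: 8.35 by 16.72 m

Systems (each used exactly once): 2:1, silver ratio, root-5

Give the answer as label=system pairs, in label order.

P=silver ratio, Q=root-5, R=2:1

P = 28.79/11.95 ≈ 2.409 → silver ratio (2.414)
Q = 24.40/10.90 ≈ 2.239 → root-5 (2.236)
R = 16.72/8.35 ≈ 2.002 → 2:1 (2.000)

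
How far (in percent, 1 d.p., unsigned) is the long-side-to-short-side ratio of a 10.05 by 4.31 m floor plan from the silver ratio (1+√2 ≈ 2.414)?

3.4%

Ratio = 10.05 / 4.31 ≈ 2.3318.
Ideal silver ratio ≈ 2.4142. |2.3318 − 2.4142| / 2.4142 ≈ 3.41% → 3.4%.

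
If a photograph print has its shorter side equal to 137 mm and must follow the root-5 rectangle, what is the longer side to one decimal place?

root-5 ≈ 2.23607.
Longer side = 137 × 2.23607 ≈ 306.342 → 306.3 mm.

306.3 mm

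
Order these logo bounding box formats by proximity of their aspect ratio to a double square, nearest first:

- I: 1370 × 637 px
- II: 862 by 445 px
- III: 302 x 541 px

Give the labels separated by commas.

Ratios: I = 1370 / 637 ≈ 2.151; II = 862 / 445 ≈ 1.937; III = 541 / 302 ≈ 1.791.
|Δ from 2.000|: I 0.151; II 0.063; III 0.209.

II, I, III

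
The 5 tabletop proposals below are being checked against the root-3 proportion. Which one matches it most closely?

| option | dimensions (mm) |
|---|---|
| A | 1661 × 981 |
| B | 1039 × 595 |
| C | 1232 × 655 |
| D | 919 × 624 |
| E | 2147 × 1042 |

Target root-3 ≈ 1.732.
A: 1.693 (Δ0.039)  B: 1.746 (Δ0.014)  C: 1.881 (Δ0.149)  D: 1.473 (Δ0.259)  E: 2.060 (Δ0.328)

B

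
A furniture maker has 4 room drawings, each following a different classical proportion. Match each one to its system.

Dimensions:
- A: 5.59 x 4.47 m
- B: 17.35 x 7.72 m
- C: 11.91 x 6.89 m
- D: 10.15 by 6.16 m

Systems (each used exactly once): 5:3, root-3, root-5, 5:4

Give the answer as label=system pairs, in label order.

A=5:4, B=root-5, C=root-3, D=5:3

Ratios: A ≈ 1.251; B ≈ 2.247; C ≈ 1.729; D ≈ 1.648.
Targets: 5:3 ≈ 1.667; root-3 ≈ 1.732; root-5 ≈ 2.236; 5:4 ≈ 1.250.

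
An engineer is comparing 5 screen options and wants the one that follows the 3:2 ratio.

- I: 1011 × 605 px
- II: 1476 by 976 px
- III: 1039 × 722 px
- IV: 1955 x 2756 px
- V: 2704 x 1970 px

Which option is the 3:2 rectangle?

Target 3:2 ≈ 1.500.
I: 1.671 (Δ0.171)  II: 1.512 (Δ0.012)  III: 1.439 (Δ0.061)  IV: 1.410 (Δ0.090)  V: 1.373 (Δ0.127)

II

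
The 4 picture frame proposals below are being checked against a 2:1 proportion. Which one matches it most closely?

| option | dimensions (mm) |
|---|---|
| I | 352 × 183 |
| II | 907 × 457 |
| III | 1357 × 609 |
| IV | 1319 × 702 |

Ratios (long/short): I ≈ 1.923; II ≈ 1.985; III ≈ 2.228; IV ≈ 1.879.
2:1 ≈ 2.000; option II is nearest (Δ 0.015).

II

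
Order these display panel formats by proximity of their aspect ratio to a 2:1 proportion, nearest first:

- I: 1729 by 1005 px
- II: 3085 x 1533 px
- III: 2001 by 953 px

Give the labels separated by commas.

I: 1729/1005 ≈ 1.720 → |1.720 − 2.000| = 0.280
II: 3085/1533 ≈ 2.012 → |2.012 − 2.000| = 0.012
III: 2001/953 ≈ 2.100 → |2.100 − 2.000| = 0.100

II, III, I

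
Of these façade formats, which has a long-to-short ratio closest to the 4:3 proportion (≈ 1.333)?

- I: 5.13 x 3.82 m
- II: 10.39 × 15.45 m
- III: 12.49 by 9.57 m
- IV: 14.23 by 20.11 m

Target 4:3 ≈ 1.333.
I: 1.343 (Δ0.010)  II: 1.487 (Δ0.154)  III: 1.305 (Δ0.028)  IV: 1.413 (Δ0.080)

I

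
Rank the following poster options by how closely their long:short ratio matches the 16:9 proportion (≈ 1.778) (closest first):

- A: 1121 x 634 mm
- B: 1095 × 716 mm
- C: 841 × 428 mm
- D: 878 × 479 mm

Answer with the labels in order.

A: 1121/634 ≈ 1.768 → |1.768 − 1.778| = 0.010
B: 1095/716 ≈ 1.529 → |1.529 − 1.778| = 0.249
C: 841/428 ≈ 1.965 → |1.965 − 1.778| = 0.187
D: 878/479 ≈ 1.833 → |1.833 − 1.778| = 0.055

A, D, C, B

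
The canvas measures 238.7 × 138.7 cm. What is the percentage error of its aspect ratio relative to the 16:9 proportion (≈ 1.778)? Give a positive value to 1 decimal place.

Ratio = 238.7 / 138.7 ≈ 1.7210.
Ideal 16:9 ≈ 1.7778. |1.7210 − 1.7778| / 1.7778 ≈ 3.19% → 3.2%.

3.2%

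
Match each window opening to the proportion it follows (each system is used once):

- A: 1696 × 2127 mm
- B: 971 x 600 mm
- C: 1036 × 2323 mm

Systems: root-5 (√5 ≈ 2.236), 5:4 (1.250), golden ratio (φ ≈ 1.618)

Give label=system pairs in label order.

Ratios: A ≈ 1.254; B ≈ 1.618; C ≈ 2.242.
Targets: root-5 ≈ 2.236; 5:4 ≈ 1.250; golden ratio ≈ 1.618.

A=5:4, B=golden ratio, C=root-5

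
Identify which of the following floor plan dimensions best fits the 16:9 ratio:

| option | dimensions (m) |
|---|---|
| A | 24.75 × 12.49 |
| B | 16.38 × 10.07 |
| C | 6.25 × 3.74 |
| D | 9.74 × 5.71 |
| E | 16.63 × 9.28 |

E

Target 16:9 ≈ 1.778.
A: 1.982 (Δ0.204)  B: 1.627 (Δ0.151)  C: 1.671 (Δ0.107)  D: 1.706 (Δ0.072)  E: 1.792 (Δ0.014)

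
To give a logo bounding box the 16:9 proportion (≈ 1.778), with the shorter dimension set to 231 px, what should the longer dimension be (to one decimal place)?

16:9 ≈ 1.77778.
Longer side = 231 × 1.77778 ≈ 410.667 → 410.7 px.

410.7 px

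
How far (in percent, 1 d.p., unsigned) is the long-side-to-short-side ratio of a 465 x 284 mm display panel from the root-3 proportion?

Ratio = 465 / 284 ≈ 1.6373.
Ideal root-3 ≈ 1.7321. |1.6373 − 1.7321| / 1.7321 ≈ 5.47% → 5.5%.

5.5%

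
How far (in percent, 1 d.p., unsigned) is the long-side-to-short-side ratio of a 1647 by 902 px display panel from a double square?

Ratio = 1647 / 902 ≈ 1.8259.
Ideal 2:1 = 2.0000. |1.8259 − 2.0000| / 2.0000 ≈ 8.70% → 8.7%.

8.7%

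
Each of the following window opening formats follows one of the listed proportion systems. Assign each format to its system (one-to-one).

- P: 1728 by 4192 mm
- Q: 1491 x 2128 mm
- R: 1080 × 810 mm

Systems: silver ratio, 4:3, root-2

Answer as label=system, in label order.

P=silver ratio, Q=root-2, R=4:3

P = 4192/1728 ≈ 2.426 → silver ratio (2.414)
Q = 2128/1491 ≈ 1.427 → root-2 (1.414)
R = 1080/810 ≈ 1.333 → 4:3 (1.333)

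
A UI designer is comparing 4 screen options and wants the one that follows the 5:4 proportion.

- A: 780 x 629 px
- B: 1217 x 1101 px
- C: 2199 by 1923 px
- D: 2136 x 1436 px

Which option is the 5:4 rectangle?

A

Ratios (long/short): A ≈ 1.240; B ≈ 1.105; C ≈ 1.144; D ≈ 1.487.
5:4 ≈ 1.250; option A is nearest (Δ 0.010).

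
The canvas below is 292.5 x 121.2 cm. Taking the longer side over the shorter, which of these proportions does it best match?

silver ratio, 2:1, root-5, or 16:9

Ratio = 292.5 / 121.2 ≈ 2.413.
Distances: silver ratio 2.414 (Δ 0.001); 2:1 2.000 (Δ 0.413); root-5 2.236 (Δ 0.177); 16:9 1.778 (Δ 0.635).

silver ratio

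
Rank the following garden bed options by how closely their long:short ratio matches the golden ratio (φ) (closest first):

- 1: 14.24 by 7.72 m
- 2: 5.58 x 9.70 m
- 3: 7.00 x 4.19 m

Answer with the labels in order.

Ratios: 1 = 14.24 / 7.72 ≈ 1.845; 2 = 9.70 / 5.58 ≈ 1.738; 3 = 7.00 / 4.19 ≈ 1.671.
|Δ from 1.618|: 1 0.227; 2 0.120; 3 0.053.

3, 2, 1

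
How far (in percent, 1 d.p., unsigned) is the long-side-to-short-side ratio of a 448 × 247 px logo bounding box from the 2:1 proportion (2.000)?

9.3%

Ratio = 448 / 247 ≈ 1.8138.
Ideal 2:1 = 2.0000. |1.8138 − 2.0000| / 2.0000 ≈ 9.31% → 9.3%.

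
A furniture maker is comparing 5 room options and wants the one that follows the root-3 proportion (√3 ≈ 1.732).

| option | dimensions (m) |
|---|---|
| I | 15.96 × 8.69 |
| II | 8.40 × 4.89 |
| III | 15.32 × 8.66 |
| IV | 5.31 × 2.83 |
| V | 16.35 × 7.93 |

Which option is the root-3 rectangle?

II

Ratios (long/short): I ≈ 1.837; II ≈ 1.718; III ≈ 1.769; IV ≈ 1.876; V ≈ 2.062.
root-3 ≈ 1.732; option II is nearest (Δ 0.014).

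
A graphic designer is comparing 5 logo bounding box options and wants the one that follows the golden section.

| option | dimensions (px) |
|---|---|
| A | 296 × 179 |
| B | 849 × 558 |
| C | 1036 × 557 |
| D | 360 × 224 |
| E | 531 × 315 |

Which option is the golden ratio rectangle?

Ratios (long/short): A ≈ 1.654; B ≈ 1.522; C ≈ 1.860; D ≈ 1.607; E ≈ 1.686.
golden ratio ≈ 1.618; option D is nearest (Δ 0.011).

D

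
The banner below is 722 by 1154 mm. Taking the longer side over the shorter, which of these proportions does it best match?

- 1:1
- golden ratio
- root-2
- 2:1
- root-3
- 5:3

golden ratio

Ratio = 1154 / 722 ≈ 1.598.
Distances: 1:1 1.000 (Δ 0.598); golden ratio 1.618 (Δ 0.020); root-2 1.414 (Δ 0.184); 2:1 2.000 (Δ 0.402); root-3 1.732 (Δ 0.134); 5:3 1.667 (Δ 0.069).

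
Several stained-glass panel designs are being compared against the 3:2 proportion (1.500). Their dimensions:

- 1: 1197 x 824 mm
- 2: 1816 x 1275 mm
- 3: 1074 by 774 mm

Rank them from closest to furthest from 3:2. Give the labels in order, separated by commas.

1, 2, 3

1: 1197/824 ≈ 1.453 → |1.453 − 1.500| = 0.047
2: 1816/1275 ≈ 1.424 → |1.424 − 1.500| = 0.076
3: 1074/774 ≈ 1.388 → |1.388 − 1.500| = 0.112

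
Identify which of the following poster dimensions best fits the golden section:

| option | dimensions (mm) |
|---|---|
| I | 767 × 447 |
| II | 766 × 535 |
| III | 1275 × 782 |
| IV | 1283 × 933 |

Target golden ratio ≈ 1.618.
I: 1.716 (Δ0.098)  II: 1.432 (Δ0.186)  III: 1.630 (Δ0.012)  IV: 1.375 (Δ0.243)

III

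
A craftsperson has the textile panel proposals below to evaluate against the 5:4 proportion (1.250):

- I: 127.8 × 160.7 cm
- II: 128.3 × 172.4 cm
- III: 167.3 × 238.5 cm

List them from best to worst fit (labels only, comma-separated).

I, II, III

Ratios: I = 160.7 / 127.8 ≈ 1.257; II = 172.4 / 128.3 ≈ 1.344; III = 238.5 / 167.3 ≈ 1.426.
|Δ from 1.250|: I 0.007; II 0.094; III 0.176.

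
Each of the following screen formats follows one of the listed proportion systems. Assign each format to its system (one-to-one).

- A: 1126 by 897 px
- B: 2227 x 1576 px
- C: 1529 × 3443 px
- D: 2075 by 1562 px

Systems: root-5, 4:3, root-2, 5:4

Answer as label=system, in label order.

A=5:4, B=root-2, C=root-5, D=4:3

A = 1126/897 ≈ 1.255 → 5:4 (1.250)
B = 2227/1576 ≈ 1.413 → root-2 (1.414)
C = 3443/1529 ≈ 2.252 → root-5 (2.236)
D = 2075/1562 ≈ 1.328 → 4:3 (1.333)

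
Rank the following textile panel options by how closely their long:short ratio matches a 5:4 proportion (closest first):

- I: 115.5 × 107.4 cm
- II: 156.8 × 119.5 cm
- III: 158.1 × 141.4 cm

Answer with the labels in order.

II, III, I

I: 115.5/107.4 ≈ 1.075 → |1.075 − 1.250| = 0.175
II: 156.8/119.5 ≈ 1.312 → |1.312 − 1.250| = 0.062
III: 158.1/141.4 ≈ 1.118 → |1.118 − 1.250| = 0.132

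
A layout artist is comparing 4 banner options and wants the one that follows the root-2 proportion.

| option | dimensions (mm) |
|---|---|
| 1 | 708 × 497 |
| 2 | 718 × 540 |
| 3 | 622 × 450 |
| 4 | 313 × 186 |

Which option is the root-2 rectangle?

1

Ratios (long/short): 1 ≈ 1.425; 2 ≈ 1.330; 3 ≈ 1.382; 4 ≈ 1.683.
root-2 ≈ 1.414; option 1 is nearest (Δ 0.011).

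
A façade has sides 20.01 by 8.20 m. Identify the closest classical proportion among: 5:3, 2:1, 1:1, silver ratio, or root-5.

Ratio = 20.01 / 8.20 ≈ 2.440.
Distances: 5:3 1.667 (Δ 0.773); 2:1 2.000 (Δ 0.440); 1:1 1.000 (Δ 1.440); silver ratio 2.414 (Δ 0.026); root-5 2.236 (Δ 0.204).

silver ratio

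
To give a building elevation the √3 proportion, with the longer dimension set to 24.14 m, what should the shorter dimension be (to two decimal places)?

root-3 ≈ 1.73205.
Shorter side = 24.14 ÷ 1.73205 ≈ 13.9372 → 13.94 m.

13.94 m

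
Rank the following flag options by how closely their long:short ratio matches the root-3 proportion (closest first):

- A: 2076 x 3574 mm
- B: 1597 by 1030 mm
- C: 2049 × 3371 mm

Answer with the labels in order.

A: 3574/2076 ≈ 1.722 → |1.722 − 1.732| = 0.010
B: 1597/1030 ≈ 1.550 → |1.550 − 1.732| = 0.182
C: 3371/2049 ≈ 1.645 → |1.645 − 1.732| = 0.087

A, C, B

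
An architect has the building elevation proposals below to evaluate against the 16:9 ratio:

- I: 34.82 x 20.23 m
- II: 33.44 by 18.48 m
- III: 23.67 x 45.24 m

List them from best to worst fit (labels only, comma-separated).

I: 34.82/20.23 ≈ 1.721 → |1.721 − 1.778| = 0.057
II: 33.44/18.48 ≈ 1.810 → |1.810 − 1.778| = 0.032
III: 45.24/23.67 ≈ 1.911 → |1.911 − 1.778| = 0.133

II, I, III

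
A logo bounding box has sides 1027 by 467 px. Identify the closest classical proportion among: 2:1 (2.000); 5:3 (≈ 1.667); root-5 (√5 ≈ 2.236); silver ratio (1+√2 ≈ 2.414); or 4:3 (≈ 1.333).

1027/467 ≈ 2.199. Nearest candidates are root-5 (2.236, off by 0.037) and 2:1 (2.000, off by 0.199).

root-5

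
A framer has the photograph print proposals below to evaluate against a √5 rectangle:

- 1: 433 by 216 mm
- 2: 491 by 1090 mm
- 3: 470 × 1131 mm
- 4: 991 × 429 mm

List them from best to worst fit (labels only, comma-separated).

Ratios: 1 = 433 / 216 ≈ 2.005; 2 = 1090 / 491 ≈ 2.220; 3 = 1131 / 470 ≈ 2.406; 4 = 991 / 429 ≈ 2.310.
|Δ from 2.236|: 1 0.231; 2 0.016; 3 0.170; 4 0.074.

2, 4, 3, 1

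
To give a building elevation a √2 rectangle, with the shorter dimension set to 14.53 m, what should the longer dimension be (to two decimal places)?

root-2 ≈ 1.41421.
Longer side = 14.53 × 1.41421 ≈ 20.5485 → 20.55 m.

20.55 m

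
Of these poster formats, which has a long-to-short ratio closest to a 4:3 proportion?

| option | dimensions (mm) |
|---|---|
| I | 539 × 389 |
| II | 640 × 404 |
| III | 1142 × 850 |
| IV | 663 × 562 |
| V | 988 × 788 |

III

Target 4:3 ≈ 1.333.
I: 1.386 (Δ0.053)  II: 1.584 (Δ0.251)  III: 1.344 (Δ0.011)  IV: 1.180 (Δ0.153)  V: 1.254 (Δ0.079)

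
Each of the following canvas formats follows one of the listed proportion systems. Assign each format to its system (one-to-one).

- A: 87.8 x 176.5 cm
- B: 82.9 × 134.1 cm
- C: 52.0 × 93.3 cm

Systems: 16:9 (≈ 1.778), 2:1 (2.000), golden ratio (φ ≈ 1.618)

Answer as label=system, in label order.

A=2:1, B=golden ratio, C=16:9

Ratios: A ≈ 2.010; B ≈ 1.618; C ≈ 1.794.
Targets: 16:9 ≈ 1.778; 2:1 ≈ 2.000; golden ratio ≈ 1.618.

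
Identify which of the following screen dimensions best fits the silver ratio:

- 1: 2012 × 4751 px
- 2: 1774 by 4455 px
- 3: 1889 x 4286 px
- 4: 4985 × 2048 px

4

Ratios (long/short): 1 ≈ 2.361; 2 ≈ 2.511; 3 ≈ 2.269; 4 ≈ 2.434.
silver ratio ≈ 2.414; option 4 is nearest (Δ 0.020).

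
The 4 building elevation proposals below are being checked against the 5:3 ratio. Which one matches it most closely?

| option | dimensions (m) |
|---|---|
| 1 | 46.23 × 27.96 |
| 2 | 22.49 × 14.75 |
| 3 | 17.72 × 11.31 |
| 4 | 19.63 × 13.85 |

Ratios (long/short): 1 ≈ 1.653; 2 ≈ 1.525; 3 ≈ 1.567; 4 ≈ 1.417.
5:3 ≈ 1.667; option 1 is nearest (Δ 0.014).

1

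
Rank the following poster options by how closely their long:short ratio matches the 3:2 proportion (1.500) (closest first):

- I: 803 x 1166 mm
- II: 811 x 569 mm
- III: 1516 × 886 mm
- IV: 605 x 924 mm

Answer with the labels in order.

Ratios: I = 1166 / 803 ≈ 1.452; II = 811 / 569 ≈ 1.425; III = 1516 / 886 ≈ 1.711; IV = 924 / 605 ≈ 1.527.
|Δ from 1.500|: I 0.048; II 0.075; III 0.211; IV 0.027.

IV, I, II, III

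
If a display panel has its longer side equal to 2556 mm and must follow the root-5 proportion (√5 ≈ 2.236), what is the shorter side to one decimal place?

1143.1 mm

root-5 ≈ 2.23607.
Shorter side = 2556 ÷ 2.23607 ≈ 1143.077 → 1143.1 mm.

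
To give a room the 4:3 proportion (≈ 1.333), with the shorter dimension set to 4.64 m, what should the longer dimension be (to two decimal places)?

6.19 m

4:3 ≈ 1.33333.
Longer side = 4.64 × 1.33333 ≈ 6.1867 → 6.19 m.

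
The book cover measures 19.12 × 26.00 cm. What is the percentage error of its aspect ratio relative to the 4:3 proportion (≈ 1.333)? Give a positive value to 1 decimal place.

2.0%

Ratio = 26.00 / 19.12 ≈ 1.3598.
Ideal 4:3 ≈ 1.3333. |1.3598 − 1.3333| / 1.3333 ≈ 1.99% → 2.0%.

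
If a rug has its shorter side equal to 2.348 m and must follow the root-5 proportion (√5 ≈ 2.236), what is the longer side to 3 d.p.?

5.250 m

root-5 ≈ 2.23607.
Longer side = 2.348 × 2.23607 ≈ 5.25029 → 5.250 m.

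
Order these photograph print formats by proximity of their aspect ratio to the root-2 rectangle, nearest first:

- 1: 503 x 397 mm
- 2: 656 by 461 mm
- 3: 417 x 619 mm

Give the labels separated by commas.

Ratios: 1 = 503 / 397 ≈ 1.267; 2 = 656 / 461 ≈ 1.423; 3 = 619 / 417 ≈ 1.484.
|Δ from 1.414|: 1 0.147; 2 0.009; 3 0.070.

2, 3, 1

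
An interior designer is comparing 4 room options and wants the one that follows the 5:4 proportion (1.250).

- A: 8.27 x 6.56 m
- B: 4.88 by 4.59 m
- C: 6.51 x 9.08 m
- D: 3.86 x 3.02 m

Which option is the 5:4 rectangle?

A

Ratios (long/short): A ≈ 1.261; B ≈ 1.063; C ≈ 1.395; D ≈ 1.278.
5:4 ≈ 1.250; option A is nearest (Δ 0.011).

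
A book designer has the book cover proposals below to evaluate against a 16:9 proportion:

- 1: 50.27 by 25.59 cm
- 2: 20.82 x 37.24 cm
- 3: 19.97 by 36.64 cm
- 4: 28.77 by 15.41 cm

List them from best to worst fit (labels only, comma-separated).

2, 3, 4, 1

Ratios: 1 = 50.27 / 25.59 ≈ 1.964; 2 = 37.24 / 20.82 ≈ 1.789; 3 = 36.64 / 19.97 ≈ 1.835; 4 = 28.77 / 15.41 ≈ 1.867.
|Δ from 1.778|: 1 0.186; 2 0.011; 3 0.057; 4 0.089.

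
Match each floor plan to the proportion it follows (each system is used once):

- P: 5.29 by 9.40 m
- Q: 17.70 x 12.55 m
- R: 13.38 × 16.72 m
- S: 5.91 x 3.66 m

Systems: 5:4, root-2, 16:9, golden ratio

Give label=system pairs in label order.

P = 9.40/5.29 ≈ 1.777 → 16:9 (1.778)
Q = 17.70/12.55 ≈ 1.410 → root-2 (1.414)
R = 16.72/13.38 ≈ 1.250 → 5:4 (1.250)
S = 5.91/3.66 ≈ 1.615 → golden ratio (1.618)

P=16:9, Q=root-2, R=5:4, S=golden ratio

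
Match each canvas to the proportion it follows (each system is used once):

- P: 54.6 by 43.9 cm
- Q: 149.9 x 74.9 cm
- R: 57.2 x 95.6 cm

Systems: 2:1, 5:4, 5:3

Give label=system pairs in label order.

P=5:4, Q=2:1, R=5:3

P = 54.6/43.9 ≈ 1.244 → 5:4 (1.250)
Q = 149.9/74.9 ≈ 2.001 → 2:1 (2.000)
R = 95.6/57.2 ≈ 1.671 → 5:3 (1.667)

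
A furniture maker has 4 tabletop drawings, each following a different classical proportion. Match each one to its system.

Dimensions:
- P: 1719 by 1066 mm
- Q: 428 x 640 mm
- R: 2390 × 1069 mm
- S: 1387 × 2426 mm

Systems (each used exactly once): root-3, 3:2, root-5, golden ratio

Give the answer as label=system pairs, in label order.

P = 1719/1066 ≈ 1.613 → golden ratio (1.618)
Q = 640/428 ≈ 1.495 → 3:2 (1.500)
R = 2390/1069 ≈ 2.236 → root-5 (2.236)
S = 2426/1387 ≈ 1.749 → root-3 (1.732)

P=golden ratio, Q=3:2, R=root-5, S=root-3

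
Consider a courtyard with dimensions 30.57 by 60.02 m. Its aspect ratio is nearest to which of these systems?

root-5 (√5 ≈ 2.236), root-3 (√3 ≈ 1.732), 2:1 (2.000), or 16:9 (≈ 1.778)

60.02/30.57 ≈ 1.963. Nearest candidates are 2:1 (2.000, off by 0.037) and 16:9 (1.778, off by 0.185).

2:1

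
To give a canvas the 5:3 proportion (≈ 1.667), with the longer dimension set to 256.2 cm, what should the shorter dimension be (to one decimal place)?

153.7 cm

5:3 ≈ 1.66667.
Shorter side = 256.2 ÷ 1.66667 ≈ 153.720 → 153.7 cm.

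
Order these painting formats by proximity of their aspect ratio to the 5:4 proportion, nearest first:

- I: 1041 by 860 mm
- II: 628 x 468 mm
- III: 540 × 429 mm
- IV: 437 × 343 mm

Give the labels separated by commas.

I: 1041/860 ≈ 1.210 → |1.210 − 1.250| = 0.040
II: 628/468 ≈ 1.342 → |1.342 − 1.250| = 0.092
III: 540/429 ≈ 1.259 → |1.259 − 1.250| = 0.009
IV: 437/343 ≈ 1.274 → |1.274 − 1.250| = 0.024

III, IV, I, II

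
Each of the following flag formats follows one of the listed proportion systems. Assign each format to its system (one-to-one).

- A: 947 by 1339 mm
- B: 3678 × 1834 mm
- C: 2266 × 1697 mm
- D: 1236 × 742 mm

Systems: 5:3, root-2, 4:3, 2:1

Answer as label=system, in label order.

A = 1339/947 ≈ 1.414 → root-2 (1.414)
B = 3678/1834 ≈ 2.005 → 2:1 (2.000)
C = 2266/1697 ≈ 1.335 → 4:3 (1.333)
D = 1236/742 ≈ 1.666 → 5:3 (1.667)

A=root-2, B=2:1, C=4:3, D=5:3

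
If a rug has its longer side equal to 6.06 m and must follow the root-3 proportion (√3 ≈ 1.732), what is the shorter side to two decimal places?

root-3 ≈ 1.73205.
Shorter side = 6.06 ÷ 1.73205 ≈ 3.4987 → 3.50 m.

3.50 m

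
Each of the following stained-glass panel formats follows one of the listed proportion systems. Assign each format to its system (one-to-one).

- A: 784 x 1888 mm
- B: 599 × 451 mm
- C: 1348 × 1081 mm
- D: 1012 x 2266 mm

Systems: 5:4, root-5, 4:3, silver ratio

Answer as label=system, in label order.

A = 1888/784 ≈ 2.408 → silver ratio (2.414)
B = 599/451 ≈ 1.328 → 4:3 (1.333)
C = 1348/1081 ≈ 1.247 → 5:4 (1.250)
D = 2266/1012 ≈ 2.239 → root-5 (2.236)

A=silver ratio, B=4:3, C=5:4, D=root-5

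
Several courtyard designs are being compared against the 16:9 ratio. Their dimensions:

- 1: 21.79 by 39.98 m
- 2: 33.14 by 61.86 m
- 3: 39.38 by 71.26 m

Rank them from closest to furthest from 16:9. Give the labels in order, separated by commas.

3, 1, 2

1: 39.98/21.79 ≈ 1.835 → |1.835 − 1.778| = 0.057
2: 61.86/33.14 ≈ 1.867 → |1.867 − 1.778| = 0.089
3: 71.26/39.38 ≈ 1.810 → |1.810 − 1.778| = 0.032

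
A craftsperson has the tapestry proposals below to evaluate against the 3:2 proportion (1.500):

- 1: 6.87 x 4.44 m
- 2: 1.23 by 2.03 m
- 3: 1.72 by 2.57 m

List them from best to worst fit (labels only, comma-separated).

3, 1, 2

1: 6.87/4.44 ≈ 1.547 → |1.547 − 1.500| = 0.047
2: 2.03/1.23 ≈ 1.650 → |1.650 − 1.500| = 0.150
3: 2.57/1.72 ≈ 1.494 → |1.494 − 1.500| = 0.006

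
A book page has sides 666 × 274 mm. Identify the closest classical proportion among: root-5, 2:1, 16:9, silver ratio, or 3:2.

silver ratio

666/274 ≈ 2.431. Nearest candidates are silver ratio (2.414, off by 0.017) and root-5 (2.236, off by 0.195).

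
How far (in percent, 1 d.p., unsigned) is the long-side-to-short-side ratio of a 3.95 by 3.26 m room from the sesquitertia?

9.1%

Ratio = 3.95 / 3.26 ≈ 1.2117.
Ideal 4:3 ≈ 1.3333. |1.2117 − 1.3333| / 1.3333 ≈ 9.12% → 9.1%.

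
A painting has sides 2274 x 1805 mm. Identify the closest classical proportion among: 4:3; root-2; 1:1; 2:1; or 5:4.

5:4

2274/1805 ≈ 1.260. Nearest candidates are 5:4 (1.250, off by 0.010) and 4:3 (1.333, off by 0.073).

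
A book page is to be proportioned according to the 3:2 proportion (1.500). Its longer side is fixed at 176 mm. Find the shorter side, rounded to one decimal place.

117.3 mm

3:2 = 1.50000.
Shorter side = 176 ÷ 1.50000 ≈ 117.333 → 117.3 mm.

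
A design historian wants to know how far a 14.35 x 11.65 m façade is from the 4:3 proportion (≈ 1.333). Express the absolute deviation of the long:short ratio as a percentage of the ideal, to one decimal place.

Ratio = 14.35 / 11.65 ≈ 1.2318.
Ideal 4:3 ≈ 1.3333. |1.2318 − 1.3333| / 1.3333 ≈ 7.61% → 7.6%.

7.6%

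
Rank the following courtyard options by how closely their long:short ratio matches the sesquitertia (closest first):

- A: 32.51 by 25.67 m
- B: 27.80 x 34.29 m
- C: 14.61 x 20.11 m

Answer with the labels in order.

C, A, B

Ratios: A = 32.51 / 25.67 ≈ 1.266; B = 34.29 / 27.80 ≈ 1.233; C = 20.11 / 14.61 ≈ 1.376.
|Δ from 1.333|: A 0.067; B 0.100; C 0.043.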